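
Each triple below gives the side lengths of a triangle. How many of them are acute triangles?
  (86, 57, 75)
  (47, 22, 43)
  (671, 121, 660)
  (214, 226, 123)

(86,57,75): 57²+75² = 8874 > 7396 = 86² → acute
(47,22,43): 22²+43² = 2333 > 2209 = 47² → acute
(671,121,660): 121²+660² = 450241 = 671² → right
(214,226,123): 123²+214² = 60925 > 51076 = 226² → acute
3 of the 4 are acute.

3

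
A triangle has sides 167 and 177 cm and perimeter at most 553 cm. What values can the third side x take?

Triangle inequality alone gives 10 < x < 344.
The perimeter condition gives x ≤ 553 − 167 − 177 = 209.
Intersecting the two: 10 < x ≤ 209.

10 < x ≤ 209 cm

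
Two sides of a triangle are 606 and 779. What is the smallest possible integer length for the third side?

174

The third side must be strictly greater than |606 − 779| = 173.
The smallest integer above 173 is 174.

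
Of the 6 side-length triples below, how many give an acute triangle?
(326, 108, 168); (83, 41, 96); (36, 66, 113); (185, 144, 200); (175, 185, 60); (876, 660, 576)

(326,108,168): 108+168 ≤ 326, not a triangle
(83,41,96): 41²+83² = 8570 < 9216 = 96² → obtuse
(36,66,113): 36+66 ≤ 113, not a triangle
(185,144,200): 144²+185² = 54961 > 40000 = 200² → acute
(175,185,60): 60²+175² = 34225 = 185² → right
(876,660,576): 576²+660² = 767376 = 876² → right
1 of the 6 is acute.

1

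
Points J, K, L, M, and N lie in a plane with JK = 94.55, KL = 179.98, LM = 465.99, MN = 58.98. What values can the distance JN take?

The maximum is all hops collinear in one direction: 94.55 + 179.98 + 465.99 + 58.98 = 799.50.
The longest hop is 465.99; the others sum to 333.51. Folding the others back against it leaves at least 465.99 − 333.51 = 132.48.

132.48 ≤ JN ≤ 799.50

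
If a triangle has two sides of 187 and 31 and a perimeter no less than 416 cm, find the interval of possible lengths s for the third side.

Triangle inequality alone gives 156 < s < 218.
The perimeter condition gives s ≥ 416 − 187 − 31 = 198.
Intersecting the two: 198 ≤ s < 218.

198 ≤ s < 218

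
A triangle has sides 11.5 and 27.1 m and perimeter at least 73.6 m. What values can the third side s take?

Triangle inequality alone gives 15.6 < s < 38.6.
The perimeter condition gives s ≥ 73.6 − 11.5 − 27.1 = 35.0.
Intersecting the two: 35.0 ≤ s < 38.6.

35.0 ≤ s < 38.6 m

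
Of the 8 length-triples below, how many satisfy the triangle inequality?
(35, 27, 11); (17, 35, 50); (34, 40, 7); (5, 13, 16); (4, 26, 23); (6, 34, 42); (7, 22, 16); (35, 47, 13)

7

(11,27,35): 11+27 > 35 → valid
(17,35,50): 17+35 > 50 → valid
(7,34,40): 7+34 > 40 → valid
(5,13,16): 5+13 > 16 → valid
(4,23,26): 4+23 > 26 → valid
(6,34,42): 6+34 ≤ 42 → not valid
(7,16,22): 7+16 > 22 → valid
(13,35,47): 13+35 > 47 → valid
7 of the 8 triples form a triangle.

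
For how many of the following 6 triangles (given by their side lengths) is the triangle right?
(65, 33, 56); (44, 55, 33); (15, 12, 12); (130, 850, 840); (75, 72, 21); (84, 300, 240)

(65,33,56): 33²+56² = 4225 = 65² → right
(44,55,33): 33²+44² = 3025 = 55² → right
(15,12,12): 12²+12² = 288 > 225 = 15² → acute
(130,850,840): 130²+840² = 722500 = 850² → right
(75,72,21): 21²+72² = 5625 = 75² → right
(84,300,240): 84²+240² = 64656 < 90000 = 300² → obtuse
4 of the 6 are right.

4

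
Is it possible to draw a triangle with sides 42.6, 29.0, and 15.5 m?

The longest side is 42.6, and the other two sum to 44.5.
Since 44.5 > 42.6, the triangle inequality holds.

Yes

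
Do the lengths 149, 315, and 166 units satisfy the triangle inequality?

The two shorter sides sum to 315, exactly equal to the longest side 315.
That gives only a degenerate (flat) triangle — the inequality must be strict.

No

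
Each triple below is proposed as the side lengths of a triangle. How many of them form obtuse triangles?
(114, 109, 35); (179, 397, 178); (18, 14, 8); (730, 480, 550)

(114,109,35): 35²+109² = 13106 > 12996 = 114² → acute
(179,397,178): 178+179 ≤ 397, not a triangle
(18,14,8): 8²+14² = 260 < 324 = 18² → obtuse
(730,480,550): 480²+550² = 532900 = 730² → right
1 of the 4 is obtuse.

1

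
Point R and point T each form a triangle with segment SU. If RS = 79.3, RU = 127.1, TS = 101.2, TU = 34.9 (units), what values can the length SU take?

66.3 < SU < 136.1

From triangle RSU: |79.3 − 127.1| < SU < 79.3 + 127.1, i.e. 47.8 < SU < 206.4.
From triangle TSU: 66.3 < SU < 136.1.
Both must hold, so SU lies in the intersection.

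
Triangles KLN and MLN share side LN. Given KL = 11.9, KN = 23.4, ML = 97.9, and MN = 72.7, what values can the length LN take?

From triangle KLN: |11.9 − 23.4| < LN < 11.9 + 23.4, i.e. 11.5 < LN < 35.3.
From triangle MLN: 25.2 < LN < 170.6.
Both must hold, so LN lies in the intersection.

25.2 < LN < 35.3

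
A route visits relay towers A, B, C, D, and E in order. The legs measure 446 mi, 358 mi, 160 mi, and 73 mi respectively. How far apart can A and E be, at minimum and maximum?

0 ≤ AE ≤ 1037 mi

The maximum is all hops collinear in one direction: 446 + 358 + 160 + 73 = 1037.
The longest hop is 446; the others sum to 591. Since 446 ≤ 591, the path can fold back on itself completely, so the minimum distance is 0.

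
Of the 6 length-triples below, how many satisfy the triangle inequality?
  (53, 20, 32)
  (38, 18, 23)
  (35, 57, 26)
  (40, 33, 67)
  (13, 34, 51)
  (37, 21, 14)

(20,32,53): 20+32 ≤ 53 → not valid
(18,23,38): 18+23 > 38 → valid
(26,35,57): 26+35 > 57 → valid
(33,40,67): 33+40 > 67 → valid
(13,34,51): 13+34 ≤ 51 → not valid
(14,21,37): 14+21 ≤ 37 → not valid
3 of the 6 triples form a triangle.

3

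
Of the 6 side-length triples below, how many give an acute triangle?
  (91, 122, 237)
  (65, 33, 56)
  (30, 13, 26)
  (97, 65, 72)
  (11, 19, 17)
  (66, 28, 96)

(91,122,237): 91+122 ≤ 237, not a triangle
(65,33,56): 33²+56² = 4225 = 65² → right
(30,13,26): 13²+26² = 845 < 900 = 30² → obtuse
(97,65,72): 65²+72² = 9409 = 97² → right
(11,19,17): 11²+17² = 410 > 361 = 19² → acute
(66,28,96): 28+66 ≤ 96, not a triangle
1 of the 6 is acute.

1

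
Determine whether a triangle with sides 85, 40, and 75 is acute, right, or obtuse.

Compare the square of the longest side to the sum of squares of the other two: 40² + 75² = 7225 = 85².

right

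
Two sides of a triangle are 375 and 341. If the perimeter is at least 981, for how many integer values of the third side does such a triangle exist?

Triangle inequality: 34 < x < 716. Perimeter ≥ 981 gives x ≥ 981 − 375 − 341 = 265.
So 265 ≤ x < 716; integers 265 through 715: 451 values.

451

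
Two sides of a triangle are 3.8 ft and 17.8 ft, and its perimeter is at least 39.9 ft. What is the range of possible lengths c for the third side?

Triangle inequality alone gives 14.0 < c < 21.6.
The perimeter condition gives c ≥ 39.9 − 3.8 − 17.8 = 18.3.
Intersecting the two: 18.3 ≤ c < 21.6.

18.3 ≤ c < 21.6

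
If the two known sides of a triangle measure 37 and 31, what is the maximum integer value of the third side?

The third side must be strictly less than 37 + 31 = 68.
The largest integer below 68 is 67.

67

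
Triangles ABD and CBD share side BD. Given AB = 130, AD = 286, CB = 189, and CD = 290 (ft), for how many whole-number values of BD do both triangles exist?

From triangle ABD: 156 < BD < 416.
From triangle CBD: 101 < BD < 479.
Intersection: 156 < BD < 416, so integers 157 through 415: 259 values.

259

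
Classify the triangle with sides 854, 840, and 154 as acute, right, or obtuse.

right

Compare the square of the longest side to the sum of squares of the other two: 154² + 840² = 729316 = 854².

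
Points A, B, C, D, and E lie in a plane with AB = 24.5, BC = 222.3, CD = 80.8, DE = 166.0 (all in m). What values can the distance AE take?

The maximum is all hops collinear in one direction: 24.5 + 222.3 + 80.8 + 166.0 = 493.6.
The longest hop is 222.3; the others sum to 271.3. Since 222.3 ≤ 271.3, the path can fold back on itself completely, so the minimum distance is 0.

0 ≤ AE ≤ 493.6 m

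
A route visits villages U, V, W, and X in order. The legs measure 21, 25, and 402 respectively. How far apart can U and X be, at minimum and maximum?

356 ≤ UX ≤ 448

The maximum is all hops collinear in one direction: 21 + 25 + 402 = 448.
The longest hop is 402; the others sum to 46. Folding the others back against it leaves at least 402 − 46 = 356.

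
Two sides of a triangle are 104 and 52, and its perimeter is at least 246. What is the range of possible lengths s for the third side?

90 ≤ s < 156

Triangle inequality alone gives 52 < s < 156.
The perimeter condition gives s ≥ 246 − 104 − 52 = 90.
Intersecting the two: 90 ≤ s < 156.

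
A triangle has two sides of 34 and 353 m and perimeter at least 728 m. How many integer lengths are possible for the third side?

Triangle inequality: 319 < x < 387. Perimeter ≥ 728 gives x ≥ 728 − 34 − 353 = 341.
So 341 ≤ x < 387; integers 341 through 386: 46 values.

46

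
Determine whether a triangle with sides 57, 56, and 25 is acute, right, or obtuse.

Compare the square of the longest side to the sum of squares of the other two: 25² + 56² = 3761 > 3249 = 57².

acute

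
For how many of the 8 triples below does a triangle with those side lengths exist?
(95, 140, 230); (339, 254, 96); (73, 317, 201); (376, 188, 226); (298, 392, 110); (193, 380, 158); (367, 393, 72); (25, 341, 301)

(95,140,230): 95+140 > 230 → valid
(96,254,339): 96+254 > 339 → valid
(73,201,317): 73+201 ≤ 317 → not valid
(188,226,376): 188+226 > 376 → valid
(110,298,392): 110+298 > 392 → valid
(158,193,380): 158+193 ≤ 380 → not valid
(72,367,393): 72+367 > 393 → valid
(25,301,341): 25+301 ≤ 341 → not valid
5 of the 8 triples form a triangle.

5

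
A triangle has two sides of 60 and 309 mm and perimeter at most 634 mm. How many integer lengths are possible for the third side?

16

Triangle inequality: 249 < x < 369. Perimeter ≤ 634 gives x ≤ 634 − 60 − 309 = 265.
So 249 < x ≤ 265; integers 250 through 265: 16 values.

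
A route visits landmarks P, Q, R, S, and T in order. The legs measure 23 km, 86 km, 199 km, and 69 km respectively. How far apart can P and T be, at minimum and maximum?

21 ≤ PT ≤ 377 km

The maximum is all hops collinear in one direction: 23 + 86 + 199 + 69 = 377.
The longest hop is 199; the others sum to 178. Folding the others back against it leaves at least 199 − 178 = 21.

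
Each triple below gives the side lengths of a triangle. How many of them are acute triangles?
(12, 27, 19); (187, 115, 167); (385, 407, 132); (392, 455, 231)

1

(12,27,19): 12²+19² = 505 < 729 = 27² → obtuse
(187,115,167): 115²+167² = 41114 > 34969 = 187² → acute
(385,407,132): 132²+385² = 165649 = 407² → right
(392,455,231): 231²+392² = 207025 = 455² → right
1 of the 4 is acute.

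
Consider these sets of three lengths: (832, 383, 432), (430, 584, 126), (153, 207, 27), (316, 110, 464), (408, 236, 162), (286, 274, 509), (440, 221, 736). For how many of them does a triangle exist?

1

(383,432,832): 383+432 ≤ 832 → not valid
(126,430,584): 126+430 ≤ 584 → not valid
(27,153,207): 27+153 ≤ 207 → not valid
(110,316,464): 110+316 ≤ 464 → not valid
(162,236,408): 162+236 ≤ 408 → not valid
(274,286,509): 274+286 > 509 → valid
(221,440,736): 221+440 ≤ 736 → not valid
1 of the 7 triples forms a triangle.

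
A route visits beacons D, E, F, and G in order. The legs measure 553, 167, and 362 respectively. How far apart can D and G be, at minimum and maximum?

The maximum is all hops collinear in one direction: 553 + 167 + 362 = 1082.
The longest hop is 553; the others sum to 529. Folding the others back against it leaves at least 553 − 529 = 24.

24 ≤ DG ≤ 1082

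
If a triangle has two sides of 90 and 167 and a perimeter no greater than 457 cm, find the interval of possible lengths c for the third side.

Triangle inequality alone gives 77 < c < 257.
The perimeter condition gives c ≤ 457 − 90 − 167 = 200.
Intersecting the two: 77 < c ≤ 200.

77 < c ≤ 200 cm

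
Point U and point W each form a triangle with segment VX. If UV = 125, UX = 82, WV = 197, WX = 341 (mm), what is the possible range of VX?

From triangle UVX: |125 − 82| < VX < 125 + 82, i.e. 43 < VX < 207.
From triangle WVX: 144 < VX < 538.
Both must hold, so VX lies in the intersection.

144 < VX < 207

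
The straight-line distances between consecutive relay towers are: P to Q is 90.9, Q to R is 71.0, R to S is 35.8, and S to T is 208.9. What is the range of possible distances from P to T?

The maximum is all hops collinear in one direction: 90.9 + 71.0 + 35.8 + 208.9 = 406.6.
The longest hop is 208.9; the others sum to 197.7. Folding the others back against it leaves at least 208.9 − 197.7 = 11.2.

11.2 ≤ PT ≤ 406.6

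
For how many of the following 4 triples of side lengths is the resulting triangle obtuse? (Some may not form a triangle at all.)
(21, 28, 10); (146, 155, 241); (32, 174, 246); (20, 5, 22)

(21,28,10): 10²+21² = 541 < 784 = 28² → obtuse
(146,155,241): 146²+155² = 45341 < 58081 = 241² → obtuse
(32,174,246): 32+174 ≤ 246, not a triangle
(20,5,22): 5²+20² = 425 < 484 = 22² → obtuse
3 of the 4 are obtuse.

3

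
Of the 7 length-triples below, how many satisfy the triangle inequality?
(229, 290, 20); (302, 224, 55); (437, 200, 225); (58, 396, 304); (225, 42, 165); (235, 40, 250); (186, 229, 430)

1

(20,229,290): 20+229 ≤ 290 → not valid
(55,224,302): 55+224 ≤ 302 → not valid
(200,225,437): 200+225 ≤ 437 → not valid
(58,304,396): 58+304 ≤ 396 → not valid
(42,165,225): 42+165 ≤ 225 → not valid
(40,235,250): 40+235 > 250 → valid
(186,229,430): 186+229 ≤ 430 → not valid
1 of the 7 triples forms a triangle.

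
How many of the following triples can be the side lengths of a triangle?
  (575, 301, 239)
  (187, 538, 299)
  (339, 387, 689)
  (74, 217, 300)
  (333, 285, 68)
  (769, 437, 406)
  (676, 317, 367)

4

(239,301,575): 239+301 ≤ 575 → not valid
(187,299,538): 187+299 ≤ 538 → not valid
(339,387,689): 339+387 > 689 → valid
(74,217,300): 74+217 ≤ 300 → not valid
(68,285,333): 68+285 > 333 → valid
(406,437,769): 406+437 > 769 → valid
(317,367,676): 317+367 > 676 → valid
4 of the 7 triples form a triangle.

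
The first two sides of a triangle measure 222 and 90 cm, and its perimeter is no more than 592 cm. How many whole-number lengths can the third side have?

148

Triangle inequality: 132 < x < 312. Perimeter ≤ 592 gives x ≤ 592 − 222 − 90 = 280.
So 132 < x ≤ 280; integers 133 through 280: 148 values.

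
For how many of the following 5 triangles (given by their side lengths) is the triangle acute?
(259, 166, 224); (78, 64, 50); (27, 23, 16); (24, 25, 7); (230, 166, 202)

4

(259,166,224): 166²+224² = 77732 > 67081 = 259² → acute
(78,64,50): 50²+64² = 6596 > 6084 = 78² → acute
(27,23,16): 16²+23² = 785 > 729 = 27² → acute
(24,25,7): 7²+24² = 625 = 25² → right
(230,166,202): 166²+202² = 68360 > 52900 = 230² → acute
4 of the 5 are acute.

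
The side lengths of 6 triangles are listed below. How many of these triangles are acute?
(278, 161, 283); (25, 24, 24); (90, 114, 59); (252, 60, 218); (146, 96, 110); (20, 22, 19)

3

(278,161,283): 161²+278² = 103205 > 80089 = 283² → acute
(25,24,24): 24²+24² = 1152 > 625 = 25² → acute
(90,114,59): 59²+90² = 11581 < 12996 = 114² → obtuse
(252,60,218): 60²+218² = 51124 < 63504 = 252² → obtuse
(146,96,110): 96²+110² = 21316 = 146² → right
(20,22,19): 19²+20² = 761 > 484 = 22² → acute
3 of the 6 are acute.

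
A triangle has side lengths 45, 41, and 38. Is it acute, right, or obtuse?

acute

Compare the square of the longest side to the sum of squares of the other two: 38² + 41² = 3125 > 2025 = 45².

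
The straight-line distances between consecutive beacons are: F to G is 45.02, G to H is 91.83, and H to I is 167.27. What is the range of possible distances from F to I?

The maximum is all hops collinear in one direction: 45.02 + 91.83 + 167.27 = 304.12.
The longest hop is 167.27; the others sum to 136.85. Folding the others back against it leaves at least 167.27 − 136.85 = 30.42.

30.42 ≤ FI ≤ 304.12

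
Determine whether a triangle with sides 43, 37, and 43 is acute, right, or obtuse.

acute

Compare the square of the longest side to the sum of squares of the other two: 37² + 43² = 3218 > 1849 = 43².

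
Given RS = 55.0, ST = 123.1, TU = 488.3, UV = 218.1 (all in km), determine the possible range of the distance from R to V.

92.1 ≤ RV ≤ 884.5 km

The maximum is all hops collinear in one direction: 55.0 + 123.1 + 488.3 + 218.1 = 884.5.
The longest hop is 488.3; the others sum to 396.2. Folding the others back against it leaves at least 488.3 − 396.2 = 92.1.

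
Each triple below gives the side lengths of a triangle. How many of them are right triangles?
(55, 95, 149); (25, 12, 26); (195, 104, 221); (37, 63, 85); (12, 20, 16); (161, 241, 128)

2

(55,95,149): 55²+95² = 12050 < 22201 = 149² → obtuse
(25,12,26): 12²+25² = 769 > 676 = 26² → acute
(195,104,221): 104²+195² = 48841 = 221² → right
(37,63,85): 37²+63² = 5338 < 7225 = 85² → obtuse
(12,20,16): 12²+16² = 400 = 20² → right
(161,241,128): 128²+161² = 42305 < 58081 = 241² → obtuse
2 of the 6 are right.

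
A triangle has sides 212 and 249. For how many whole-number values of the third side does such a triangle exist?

The third side lies in the open interval (37, 461).
Integers from 38 to 460 inclusive: 460 − 38 + 1 = 423.

423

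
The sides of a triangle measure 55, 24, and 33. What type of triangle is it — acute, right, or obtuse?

Compare the square of the longest side to the sum of squares of the other two: 24² + 33² = 1665 < 3025 = 55².

obtuse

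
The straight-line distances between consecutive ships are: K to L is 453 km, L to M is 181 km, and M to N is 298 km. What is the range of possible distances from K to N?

The maximum is all hops collinear in one direction: 453 + 181 + 298 = 932.
The longest hop is 453; the others sum to 479. Since 453 ≤ 479, the path can fold back on itself completely, so the minimum distance is 0.

0 ≤ KN ≤ 932 km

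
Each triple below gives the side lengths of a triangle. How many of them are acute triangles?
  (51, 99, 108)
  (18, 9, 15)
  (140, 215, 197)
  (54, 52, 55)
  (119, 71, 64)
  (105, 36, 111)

3

(51,99,108): 51²+99² = 12402 > 11664 = 108² → acute
(18,9,15): 9²+15² = 306 < 324 = 18² → obtuse
(140,215,197): 140²+197² = 58409 > 46225 = 215² → acute
(54,52,55): 52²+54² = 5620 > 3025 = 55² → acute
(119,71,64): 64²+71² = 9137 < 14161 = 119² → obtuse
(105,36,111): 36²+105² = 12321 = 111² → right
3 of the 6 are acute.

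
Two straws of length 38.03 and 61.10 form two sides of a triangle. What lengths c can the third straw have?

23.07 < c < 99.13

By the triangle inequality, c must be less than 38.03 + 61.10 = 99.13 and greater than |38.03 − 61.10| = 23.07.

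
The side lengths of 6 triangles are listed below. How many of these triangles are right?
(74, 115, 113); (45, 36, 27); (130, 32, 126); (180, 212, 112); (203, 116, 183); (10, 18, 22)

(74,115,113): 74²+113² = 18245 > 13225 = 115² → acute
(45,36,27): 27²+36² = 2025 = 45² → right
(130,32,126): 32²+126² = 16900 = 130² → right
(180,212,112): 112²+180² = 44944 = 212² → right
(203,116,183): 116²+183² = 46945 > 41209 = 203² → acute
(10,18,22): 10²+18² = 424 < 484 = 22² → obtuse
3 of the 6 are right.

3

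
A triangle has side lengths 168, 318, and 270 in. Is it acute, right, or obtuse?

Compare the square of the longest side to the sum of squares of the other two: 168² + 270² = 101124 = 318².

right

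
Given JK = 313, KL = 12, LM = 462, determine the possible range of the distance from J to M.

The maximum is all hops collinear in one direction: 313 + 12 + 462 = 787.
The longest hop is 462; the others sum to 325. Folding the others back against it leaves at least 462 − 325 = 137.

137 ≤ JM ≤ 787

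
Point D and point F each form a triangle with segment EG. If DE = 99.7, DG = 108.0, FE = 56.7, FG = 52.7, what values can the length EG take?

From triangle DEG: |99.7 − 108.0| < EG < 99.7 + 108.0, i.e. 8.3 < EG < 207.7.
From triangle FEG: 4.0 < EG < 109.4.
Both must hold, so EG lies in the intersection.

8.3 < EG < 109.4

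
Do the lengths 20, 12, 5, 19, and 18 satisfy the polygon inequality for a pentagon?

Yes

A pentagon exists iff every side is shorter than the sum of the others — equivalently, the longest side is less than the sum of the rest.
Longest side 20 < 54 (sum of the remaining 4), so yes.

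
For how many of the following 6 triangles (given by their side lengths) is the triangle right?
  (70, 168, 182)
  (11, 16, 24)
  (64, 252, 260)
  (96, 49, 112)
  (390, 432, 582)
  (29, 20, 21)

4

(70,168,182): 70²+168² = 33124 = 182² → right
(11,16,24): 11²+16² = 377 < 576 = 24² → obtuse
(64,252,260): 64²+252² = 67600 = 260² → right
(96,49,112): 49²+96² = 11617 < 12544 = 112² → obtuse
(390,432,582): 390²+432² = 338724 = 582² → right
(29,20,21): 20²+21² = 841 = 29² → right
4 of the 6 are right.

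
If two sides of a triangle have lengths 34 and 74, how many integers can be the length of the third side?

67

The third side lies in the open interval (40, 108).
Integers from 41 to 107 inclusive: 107 − 41 + 1 = 67.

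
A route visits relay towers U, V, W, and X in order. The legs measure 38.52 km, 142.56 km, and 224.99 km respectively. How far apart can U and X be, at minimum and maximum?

43.91 ≤ UX ≤ 406.07 km

The maximum is all hops collinear in one direction: 38.52 + 142.56 + 224.99 = 406.07.
The longest hop is 224.99; the others sum to 181.08. Folding the others back against it leaves at least 224.99 − 181.08 = 43.91.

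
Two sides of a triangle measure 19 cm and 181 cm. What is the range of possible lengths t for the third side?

162 < t < 200

By the triangle inequality, t must be less than 19 + 181 = 200 and greater than |19 − 181| = 162.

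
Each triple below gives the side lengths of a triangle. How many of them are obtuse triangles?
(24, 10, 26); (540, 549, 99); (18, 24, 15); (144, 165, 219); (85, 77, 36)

1

(24,10,26): 10²+24² = 676 = 26² → right
(540,549,99): 99²+540² = 301401 = 549² → right
(18,24,15): 15²+18² = 549 < 576 = 24² → obtuse
(144,165,219): 144²+165² = 47961 = 219² → right
(85,77,36): 36²+77² = 7225 = 85² → right
1 of the 5 is obtuse.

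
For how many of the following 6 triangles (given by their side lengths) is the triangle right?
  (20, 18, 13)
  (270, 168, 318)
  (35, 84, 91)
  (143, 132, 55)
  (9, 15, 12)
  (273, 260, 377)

(20,18,13): 13²+18² = 493 > 400 = 20² → acute
(270,168,318): 168²+270² = 101124 = 318² → right
(35,84,91): 35²+84² = 8281 = 91² → right
(143,132,55): 55²+132² = 20449 = 143² → right
(9,15,12): 9²+12² = 225 = 15² → right
(273,260,377): 260²+273² = 142129 = 377² → right
5 of the 6 are right.

5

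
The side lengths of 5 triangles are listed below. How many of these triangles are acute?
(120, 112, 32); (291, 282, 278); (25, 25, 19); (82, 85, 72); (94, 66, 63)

3

(120,112,32): 32²+112² = 13568 < 14400 = 120² → obtuse
(291,282,278): 278²+282² = 156808 > 84681 = 291² → acute
(25,25,19): 19²+25² = 986 > 625 = 25² → acute
(82,85,72): 72²+82² = 11908 > 7225 = 85² → acute
(94,66,63): 63²+66² = 8325 < 8836 = 94² → obtuse
3 of the 5 are acute.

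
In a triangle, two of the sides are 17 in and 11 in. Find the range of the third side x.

By the triangle inequality, x must be less than 17 + 11 = 28 and greater than |17 − 11| = 6.

6 < x < 28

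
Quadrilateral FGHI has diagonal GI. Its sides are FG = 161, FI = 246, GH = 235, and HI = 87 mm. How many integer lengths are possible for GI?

173

From triangle FGI: 85 < GI < 407.
From triangle HGI: 148 < GI < 322.
Intersection: 148 < GI < 322, so integers 149 through 321: 173 values.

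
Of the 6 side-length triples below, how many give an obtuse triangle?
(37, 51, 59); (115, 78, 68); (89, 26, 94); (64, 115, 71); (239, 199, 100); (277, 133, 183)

(37,51,59): 37²+51² = 3970 > 3481 = 59² → acute
(115,78,68): 68²+78² = 10708 < 13225 = 115² → obtuse
(89,26,94): 26²+89² = 8597 < 8836 = 94² → obtuse
(64,115,71): 64²+71² = 9137 < 13225 = 115² → obtuse
(239,199,100): 100²+199² = 49601 < 57121 = 239² → obtuse
(277,133,183): 133²+183² = 51178 < 76729 = 277² → obtuse
5 of the 6 are obtuse.

5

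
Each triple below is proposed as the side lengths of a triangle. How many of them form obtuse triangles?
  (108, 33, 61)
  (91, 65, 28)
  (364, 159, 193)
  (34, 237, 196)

1

(108,33,61): 33+61 ≤ 108, not a triangle
(91,65,28): 28²+65² = 5009 < 8281 = 91² → obtuse
(364,159,193): 159+193 ≤ 364, not a triangle
(34,237,196): 34+196 ≤ 237, not a triangle
1 of the 4 is obtuse.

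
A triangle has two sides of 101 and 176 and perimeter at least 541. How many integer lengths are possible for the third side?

13

Triangle inequality: 75 < x < 277. Perimeter ≥ 541 gives x ≥ 541 − 101 − 176 = 264.
So 264 ≤ x < 277; integers 264 through 276: 13 values.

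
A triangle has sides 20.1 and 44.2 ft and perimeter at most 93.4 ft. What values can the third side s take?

24.1 < s ≤ 29.1

Triangle inequality alone gives 24.1 < s < 64.3.
The perimeter condition gives s ≤ 93.4 − 20.1 − 44.2 = 29.1.
Intersecting the two: 24.1 < s ≤ 29.1.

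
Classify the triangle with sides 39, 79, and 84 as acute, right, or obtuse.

acute

Compare the square of the longest side to the sum of squares of the other two: 39² + 79² = 7762 > 7056 = 84².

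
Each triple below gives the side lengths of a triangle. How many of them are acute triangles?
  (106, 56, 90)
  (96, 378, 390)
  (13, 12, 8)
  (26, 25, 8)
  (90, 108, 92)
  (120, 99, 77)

4

(106,56,90): 56²+90² = 11236 = 106² → right
(96,378,390): 96²+378² = 152100 = 390² → right
(13,12,8): 8²+12² = 208 > 169 = 13² → acute
(26,25,8): 8²+25² = 689 > 676 = 26² → acute
(90,108,92): 90²+92² = 16564 > 11664 = 108² → acute
(120,99,77): 77²+99² = 15730 > 14400 = 120² → acute
4 of the 6 are acute.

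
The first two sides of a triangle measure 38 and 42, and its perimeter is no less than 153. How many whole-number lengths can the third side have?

7

Triangle inequality: 4 < x < 80. Perimeter ≥ 153 gives x ≥ 153 − 38 − 42 = 73.
So 73 ≤ x < 80; integers 73 through 79: 7 values.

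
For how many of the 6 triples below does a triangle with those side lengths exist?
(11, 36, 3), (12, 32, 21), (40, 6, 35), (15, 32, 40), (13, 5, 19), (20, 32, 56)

(3,11,36): 3+11 ≤ 36 → not valid
(12,21,32): 12+21 > 32 → valid
(6,35,40): 6+35 > 40 → valid
(15,32,40): 15+32 > 40 → valid
(5,13,19): 5+13 ≤ 19 → not valid
(20,32,56): 20+32 ≤ 56 → not valid
3 of the 6 triples form a triangle.

3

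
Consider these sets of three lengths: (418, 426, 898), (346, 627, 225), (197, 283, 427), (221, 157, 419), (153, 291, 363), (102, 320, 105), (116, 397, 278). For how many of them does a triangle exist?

(418,426,898): 418+426 ≤ 898 → not valid
(225,346,627): 225+346 ≤ 627 → not valid
(197,283,427): 197+283 > 427 → valid
(157,221,419): 157+221 ≤ 419 → not valid
(153,291,363): 153+291 > 363 → valid
(102,105,320): 102+105 ≤ 320 → not valid
(116,278,397): 116+278 ≤ 397 → not valid
2 of the 7 triples form a triangle.

2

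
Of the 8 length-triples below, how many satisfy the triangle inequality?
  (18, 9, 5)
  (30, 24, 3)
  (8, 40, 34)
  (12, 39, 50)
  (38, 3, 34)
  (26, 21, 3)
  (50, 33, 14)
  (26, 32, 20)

3

(5,9,18): 5+9 ≤ 18 → not valid
(3,24,30): 3+24 ≤ 30 → not valid
(8,34,40): 8+34 > 40 → valid
(12,39,50): 12+39 > 50 → valid
(3,34,38): 3+34 ≤ 38 → not valid
(3,21,26): 3+21 ≤ 26 → not valid
(14,33,50): 14+33 ≤ 50 → not valid
(20,26,32): 20+26 > 32 → valid
3 of the 8 triples form a triangle.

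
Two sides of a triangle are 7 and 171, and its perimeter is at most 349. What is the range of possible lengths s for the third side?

Triangle inequality alone gives 164 < s < 178.
The perimeter condition gives s ≤ 349 − 7 − 171 = 171.
Intersecting the two: 164 < s ≤ 171.

164 < s ≤ 171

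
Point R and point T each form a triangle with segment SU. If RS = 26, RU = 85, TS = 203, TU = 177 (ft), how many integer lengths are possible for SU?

51

From triangle RSU: 59 < SU < 111.
From triangle TSU: 26 < SU < 380.
Intersection: 59 < SU < 111, so integers 60 through 110: 51 values.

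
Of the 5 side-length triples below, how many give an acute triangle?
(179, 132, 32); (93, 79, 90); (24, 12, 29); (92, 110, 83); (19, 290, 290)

3

(179,132,32): 32+132 ≤ 179, not a triangle
(93,79,90): 79²+90² = 14341 > 8649 = 93² → acute
(24,12,29): 12²+24² = 720 < 841 = 29² → obtuse
(92,110,83): 83²+92² = 15353 > 12100 = 110² → acute
(19,290,290): 19²+290² = 84461 > 84100 = 290² → acute
3 of the 5 are acute.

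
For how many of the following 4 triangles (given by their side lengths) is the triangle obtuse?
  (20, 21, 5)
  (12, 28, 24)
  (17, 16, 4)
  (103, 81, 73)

(20,21,5): 5²+20² = 425 < 441 = 21² → obtuse
(12,28,24): 12²+24² = 720 < 784 = 28² → obtuse
(17,16,4): 4²+16² = 272 < 289 = 17² → obtuse
(103,81,73): 73²+81² = 11890 > 10609 = 103² → acute
3 of the 4 are obtuse.

3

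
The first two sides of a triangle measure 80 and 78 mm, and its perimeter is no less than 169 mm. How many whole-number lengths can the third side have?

147

Triangle inequality: 2 < x < 158. Perimeter ≥ 169 gives x ≥ 169 − 80 − 78 = 11.
So 11 ≤ x < 158; integers 11 through 157: 147 values.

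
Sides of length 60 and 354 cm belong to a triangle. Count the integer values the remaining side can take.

The third side lies in the open interval (294, 414).
Integers from 295 to 413 inclusive: 413 − 295 + 1 = 119.

119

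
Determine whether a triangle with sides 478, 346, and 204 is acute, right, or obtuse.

obtuse

Compare the square of the longest side to the sum of squares of the other two: 204² + 346² = 161332 < 228484 = 478².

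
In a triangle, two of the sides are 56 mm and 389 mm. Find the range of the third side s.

By the triangle inequality, s must be less than 56 + 389 = 445 and greater than |56 − 389| = 333.

333 < s < 445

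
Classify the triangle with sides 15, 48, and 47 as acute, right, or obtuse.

Compare the square of the longest side to the sum of squares of the other two: 15² + 47² = 2434 > 2304 = 48².

acute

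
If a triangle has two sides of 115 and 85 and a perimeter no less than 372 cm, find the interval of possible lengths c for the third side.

Triangle inequality alone gives 30 < c < 200.
The perimeter condition gives c ≥ 372 − 115 − 85 = 172.
Intersecting the two: 172 ≤ c < 200.

172 ≤ c < 200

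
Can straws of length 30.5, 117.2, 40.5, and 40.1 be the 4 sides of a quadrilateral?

For a quadrilateral, each side must be shorter than the sum of the others.
Here the longest side is 117.2, but the remaining 3 sides sum to only 111.1.

No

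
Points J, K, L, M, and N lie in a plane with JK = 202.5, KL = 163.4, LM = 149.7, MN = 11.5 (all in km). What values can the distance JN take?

The maximum is all hops collinear in one direction: 202.5 + 163.4 + 149.7 + 11.5 = 527.1.
The longest hop is 202.5; the others sum to 324.6. Since 202.5 ≤ 324.6, the path can fold back on itself completely, so the minimum distance is 0.

0 ≤ JN ≤ 527.1 km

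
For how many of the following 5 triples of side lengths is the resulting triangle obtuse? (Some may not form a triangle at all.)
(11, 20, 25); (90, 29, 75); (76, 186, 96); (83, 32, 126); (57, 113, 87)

(11,20,25): 11²+20² = 521 < 625 = 25² → obtuse
(90,29,75): 29²+75² = 6466 < 8100 = 90² → obtuse
(76,186,96): 76+96 ≤ 186, not a triangle
(83,32,126): 32+83 ≤ 126, not a triangle
(57,113,87): 57²+87² = 10818 < 12769 = 113² → obtuse
3 of the 5 are obtuse.

3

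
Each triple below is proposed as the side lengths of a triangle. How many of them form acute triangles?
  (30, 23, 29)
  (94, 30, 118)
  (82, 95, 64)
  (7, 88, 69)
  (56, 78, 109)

(30,23,29): 23²+29² = 1370 > 900 = 30² → acute
(94,30,118): 30²+94² = 9736 < 13924 = 118² → obtuse
(82,95,64): 64²+82² = 10820 > 9025 = 95² → acute
(7,88,69): 7+69 ≤ 88, not a triangle
(56,78,109): 56²+78² = 9220 < 11881 = 109² → obtuse
2 of the 5 are acute.

2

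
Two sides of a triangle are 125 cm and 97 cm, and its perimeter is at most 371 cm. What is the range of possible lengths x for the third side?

Triangle inequality alone gives 28 < x < 222.
The perimeter condition gives x ≤ 371 − 125 − 97 = 149.
Intersecting the two: 28 < x ≤ 149.

28 < x ≤ 149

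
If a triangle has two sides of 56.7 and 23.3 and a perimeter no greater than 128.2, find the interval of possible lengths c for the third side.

33.4 < c ≤ 48.2

Triangle inequality alone gives 33.4 < c < 80.0.
The perimeter condition gives c ≤ 128.2 − 56.7 − 23.3 = 48.2.
Intersecting the two: 33.4 < c ≤ 48.2.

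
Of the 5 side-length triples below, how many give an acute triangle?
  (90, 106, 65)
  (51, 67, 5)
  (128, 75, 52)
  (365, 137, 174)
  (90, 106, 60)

(90,106,65): 65²+90² = 12325 > 11236 = 106² → acute
(51,67,5): 5+51 ≤ 67, not a triangle
(128,75,52): 52+75 ≤ 128, not a triangle
(365,137,174): 137+174 ≤ 365, not a triangle
(90,106,60): 60²+90² = 11700 > 11236 = 106² → acute
2 of the 5 are acute.

2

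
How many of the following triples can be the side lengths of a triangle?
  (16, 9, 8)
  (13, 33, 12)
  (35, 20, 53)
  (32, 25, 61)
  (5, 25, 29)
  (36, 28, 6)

(8,9,16): 8+9 > 16 → valid
(12,13,33): 12+13 ≤ 33 → not valid
(20,35,53): 20+35 > 53 → valid
(25,32,61): 25+32 ≤ 61 → not valid
(5,25,29): 5+25 > 29 → valid
(6,28,36): 6+28 ≤ 36 → not valid
3 of the 6 triples form a triangle.

3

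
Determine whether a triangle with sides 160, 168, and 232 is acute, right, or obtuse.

right

Compare the square of the longest side to the sum of squares of the other two: 160² + 168² = 53824 = 232².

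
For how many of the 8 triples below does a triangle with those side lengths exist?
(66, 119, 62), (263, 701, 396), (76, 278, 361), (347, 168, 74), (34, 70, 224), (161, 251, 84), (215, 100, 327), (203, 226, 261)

(62,66,119): 62+66 > 119 → valid
(263,396,701): 263+396 ≤ 701 → not valid
(76,278,361): 76+278 ≤ 361 → not valid
(74,168,347): 74+168 ≤ 347 → not valid
(34,70,224): 34+70 ≤ 224 → not valid
(84,161,251): 84+161 ≤ 251 → not valid
(100,215,327): 100+215 ≤ 327 → not valid
(203,226,261): 203+226 > 261 → valid
2 of the 8 triples form a triangle.

2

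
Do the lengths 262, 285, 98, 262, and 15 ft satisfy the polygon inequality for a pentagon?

Yes

A pentagon exists iff every side is shorter than the sum of the others — equivalently, the longest side is less than the sum of the rest.
Longest side 285 < 637 (sum of the remaining 4), so yes.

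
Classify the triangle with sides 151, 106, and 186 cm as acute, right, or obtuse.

Compare the square of the longest side to the sum of squares of the other two: 106² + 151² = 34037 < 34596 = 186².

obtuse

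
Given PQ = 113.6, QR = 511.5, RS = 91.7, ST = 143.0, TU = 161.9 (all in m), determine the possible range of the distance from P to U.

1.3 ≤ PU ≤ 1021.7 m

The maximum is all hops collinear in one direction: 113.6 + 511.5 + 91.7 + 143.0 + 161.9 = 1021.7.
The longest hop is 511.5; the others sum to 510.2. Folding the others back against it leaves at least 511.5 − 510.2 = 1.3.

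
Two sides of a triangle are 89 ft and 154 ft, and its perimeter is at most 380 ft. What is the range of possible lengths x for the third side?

65 < x ≤ 137

Triangle inequality alone gives 65 < x < 243.
The perimeter condition gives x ≤ 380 − 89 − 154 = 137.
Intersecting the two: 65 < x ≤ 137.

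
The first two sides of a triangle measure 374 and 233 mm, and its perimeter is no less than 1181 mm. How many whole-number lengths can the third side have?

Triangle inequality: 141 < x < 607. Perimeter ≥ 1181 gives x ≥ 1181 − 374 − 233 = 574.
So 574 ≤ x < 607; integers 574 through 606: 33 values.

33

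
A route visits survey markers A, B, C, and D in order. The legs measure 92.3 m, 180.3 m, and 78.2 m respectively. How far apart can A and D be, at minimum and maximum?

9.8 ≤ AD ≤ 350.8 m

The maximum is all hops collinear in one direction: 92.3 + 180.3 + 78.2 = 350.8.
The longest hop is 180.3; the others sum to 170.5. Folding the others back against it leaves at least 180.3 − 170.5 = 9.8.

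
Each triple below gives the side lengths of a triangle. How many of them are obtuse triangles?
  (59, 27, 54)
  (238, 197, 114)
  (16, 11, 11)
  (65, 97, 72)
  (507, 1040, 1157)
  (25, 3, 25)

2

(59,27,54): 27²+54² = 3645 > 3481 = 59² → acute
(238,197,114): 114²+197² = 51805 < 56644 = 238² → obtuse
(16,11,11): 11²+11² = 242 < 256 = 16² → obtuse
(65,97,72): 65²+72² = 9409 = 97² → right
(507,1040,1157): 507²+1040² = 1338649 = 1157² → right
(25,3,25): 3²+25² = 634 > 625 = 25² → acute
2 of the 6 are obtuse.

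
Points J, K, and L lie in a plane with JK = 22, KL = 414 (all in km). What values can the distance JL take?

392 ≤ JL ≤ 436 km

By the triangle inequality, |22 − 414| ≤ JL ≤ 22 + 414.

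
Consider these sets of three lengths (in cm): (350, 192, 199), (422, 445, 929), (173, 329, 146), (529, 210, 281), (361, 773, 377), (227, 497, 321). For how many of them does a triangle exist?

2

(192,199,350): 192+199 > 350 → valid
(422,445,929): 422+445 ≤ 929 → not valid
(146,173,329): 146+173 ≤ 329 → not valid
(210,281,529): 210+281 ≤ 529 → not valid
(361,377,773): 361+377 ≤ 773 → not valid
(227,321,497): 227+321 > 497 → valid
2 of the 6 triples form a triangle.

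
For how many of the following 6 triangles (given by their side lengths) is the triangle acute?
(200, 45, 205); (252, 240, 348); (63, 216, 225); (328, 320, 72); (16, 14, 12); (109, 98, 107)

2

(200,45,205): 45²+200² = 42025 = 205² → right
(252,240,348): 240²+252² = 121104 = 348² → right
(63,216,225): 63²+216² = 50625 = 225² → right
(328,320,72): 72²+320² = 107584 = 328² → right
(16,14,12): 12²+14² = 340 > 256 = 16² → acute
(109,98,107): 98²+107² = 21053 > 11881 = 109² → acute
2 of the 6 are acute.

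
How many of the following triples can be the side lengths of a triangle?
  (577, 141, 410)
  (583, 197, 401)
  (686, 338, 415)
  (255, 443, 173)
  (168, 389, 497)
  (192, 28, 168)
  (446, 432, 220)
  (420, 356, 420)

(141,410,577): 141+410 ≤ 577 → not valid
(197,401,583): 197+401 > 583 → valid
(338,415,686): 338+415 > 686 → valid
(173,255,443): 173+255 ≤ 443 → not valid
(168,389,497): 168+389 > 497 → valid
(28,168,192): 28+168 > 192 → valid
(220,432,446): 220+432 > 446 → valid
(356,420,420): 356+420 > 420 → valid
6 of the 8 triples form a triangle.

6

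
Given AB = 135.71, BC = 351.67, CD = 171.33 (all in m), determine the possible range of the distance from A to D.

The maximum is all hops collinear in one direction: 135.71 + 351.67 + 171.33 = 658.71.
The longest hop is 351.67; the others sum to 307.04. Folding the others back against it leaves at least 351.67 − 307.04 = 44.63.

44.63 ≤ AD ≤ 658.71 m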